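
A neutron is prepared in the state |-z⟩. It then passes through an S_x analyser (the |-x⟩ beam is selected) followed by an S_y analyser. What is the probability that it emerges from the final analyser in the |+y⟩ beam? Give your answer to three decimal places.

First analyser (S_x): from |-z⟩, P(|-x⟩) = 1/2.
After stage 1 the state is |-x⟩; P(|+y⟩) = |⟨+y|-x⟩|² = 1/2.
Joint probability = 1/2 × 1/2 = 0.250.

0.250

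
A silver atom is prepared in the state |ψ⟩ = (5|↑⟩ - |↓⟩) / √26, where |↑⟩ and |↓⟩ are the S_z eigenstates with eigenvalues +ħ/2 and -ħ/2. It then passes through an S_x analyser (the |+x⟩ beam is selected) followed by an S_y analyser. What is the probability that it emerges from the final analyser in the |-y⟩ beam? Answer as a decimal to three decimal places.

First analyser (S_x): P(|+x⟩) = |⟨+x|ψ⟩|² = 16/52.
After stage 1 the state is |+x⟩; P(|-y⟩) = |⟨-y|+x⟩|² = 1/2.
Joint probability = 16/52 × 1/2 = 0.154.

0.154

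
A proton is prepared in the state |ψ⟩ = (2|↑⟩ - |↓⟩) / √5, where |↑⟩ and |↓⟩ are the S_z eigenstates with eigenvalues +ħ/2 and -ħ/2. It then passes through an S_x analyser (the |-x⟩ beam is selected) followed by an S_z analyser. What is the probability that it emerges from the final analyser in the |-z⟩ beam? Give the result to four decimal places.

0.4500

First analyser (S_x): P(|-x⟩) = |⟨-x|ψ⟩|² = 9/10.
After stage 1 the state is |-x⟩; P(|-z⟩) = |⟨-z|-x⟩|² = 1/2.
Joint probability = 9/10 × 1/2 = 0.4500.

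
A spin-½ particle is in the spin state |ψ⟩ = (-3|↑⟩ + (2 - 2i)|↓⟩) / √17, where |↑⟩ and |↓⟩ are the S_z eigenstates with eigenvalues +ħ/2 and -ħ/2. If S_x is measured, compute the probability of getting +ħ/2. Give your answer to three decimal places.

0.147

|+x⟩ = (|↑⟩ + |↓⟩)/√2, so ⟨+x|ψ⟩ = (-1 - 2i) / (√2·√17).
P = |-1 - 2i|² / 34 = 5/34.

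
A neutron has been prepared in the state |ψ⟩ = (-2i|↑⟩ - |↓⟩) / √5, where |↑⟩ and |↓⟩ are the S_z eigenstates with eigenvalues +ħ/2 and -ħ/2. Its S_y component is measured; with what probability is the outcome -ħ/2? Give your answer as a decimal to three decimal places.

|-y⟩ = (|↑⟩ - i|↓⟩)/√2, so ⟨-y|ψ⟩ = (-3i) / (√2·√5).
P = |-3i|² / 10 = 9/10.

0.900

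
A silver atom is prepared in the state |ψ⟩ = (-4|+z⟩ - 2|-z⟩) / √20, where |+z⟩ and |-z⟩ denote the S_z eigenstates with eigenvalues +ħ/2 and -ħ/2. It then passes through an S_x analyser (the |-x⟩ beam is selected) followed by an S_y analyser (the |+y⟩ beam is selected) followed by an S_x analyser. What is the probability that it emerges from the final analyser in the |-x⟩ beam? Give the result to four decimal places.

0.0250

First analyser (S_x): P(|-x⟩) = |⟨-x|ψ⟩|² = 4/40.
After stage 1 the state is |-x⟩; P(|+y⟩) = |⟨+y|-x⟩|² = 1/2.
After stage 2 the state is |+y⟩; P(|-x⟩) = |⟨-x|+y⟩|² = 1/2.
Joint probability = 4/40 × 1/2 × 1/2 = 0.0250.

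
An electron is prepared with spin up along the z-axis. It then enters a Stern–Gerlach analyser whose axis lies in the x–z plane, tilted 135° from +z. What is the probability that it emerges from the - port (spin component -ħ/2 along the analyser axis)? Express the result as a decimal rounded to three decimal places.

0.854

For spin-½, the probability of finding spin-up along an axis at angle θ to the initial spin direction is cos²(θ/2); spin-down is sin²(θ/2).
θ = 135°, so P = sin²(67.5°) ≈ 0.854.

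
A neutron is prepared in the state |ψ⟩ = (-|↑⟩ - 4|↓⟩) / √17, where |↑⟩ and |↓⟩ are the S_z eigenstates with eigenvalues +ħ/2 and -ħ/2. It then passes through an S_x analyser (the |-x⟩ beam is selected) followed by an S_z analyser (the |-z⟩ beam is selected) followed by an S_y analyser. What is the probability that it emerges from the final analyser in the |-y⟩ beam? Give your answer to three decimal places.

First analyser (S_x): P(|-x⟩) = |⟨-x|ψ⟩|² = 9/34.
After stage 1 the state is |-x⟩; P(|-z⟩) = |⟨-z|-x⟩|² = 1/2.
After stage 2 the state is |-z⟩; P(|-y⟩) = |⟨-y|-z⟩|² = 1/2.
Joint probability = 9/34 × 1/2 × 1/2 = 0.066.

0.066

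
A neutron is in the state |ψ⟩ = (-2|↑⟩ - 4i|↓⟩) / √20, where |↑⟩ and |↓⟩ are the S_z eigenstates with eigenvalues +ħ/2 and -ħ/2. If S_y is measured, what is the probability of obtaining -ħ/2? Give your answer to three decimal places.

0.100

|-y⟩ = (|↑⟩ - i|↓⟩)/√2, so ⟨-y|ψ⟩ = (2) / (√2·√20).
P = |2|² / 40 = 4/40.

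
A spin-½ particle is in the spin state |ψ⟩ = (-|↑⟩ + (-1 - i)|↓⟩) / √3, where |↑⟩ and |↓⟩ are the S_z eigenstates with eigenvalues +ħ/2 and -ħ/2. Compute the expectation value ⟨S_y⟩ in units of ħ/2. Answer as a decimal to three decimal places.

0.667

⟨σ_y⟩ = 2 Im(a* b)/(|a|²+|b|²) with a = -1, b = (-1 - i).
a* b = (1 + i), so ⟨σ_y⟩ = 2/3.
⟨S_y⟩ = (ħ/2)·⟨σ_y⟩.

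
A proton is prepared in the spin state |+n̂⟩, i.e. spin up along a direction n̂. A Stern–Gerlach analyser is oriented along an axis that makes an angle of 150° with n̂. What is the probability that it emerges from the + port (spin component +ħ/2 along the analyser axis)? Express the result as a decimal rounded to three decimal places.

0.067

For spin-½, the probability of finding spin-up along an axis at angle θ to the initial spin direction is cos²(θ/2); spin-down is sin²(θ/2).
θ = 150°, so P = cos²(75°) ≈ 0.067.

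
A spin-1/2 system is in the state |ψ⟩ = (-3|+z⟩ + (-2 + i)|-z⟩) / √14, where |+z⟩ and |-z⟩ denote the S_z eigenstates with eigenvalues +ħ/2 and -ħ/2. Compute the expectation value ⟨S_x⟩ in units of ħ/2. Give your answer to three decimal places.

⟨σ_x⟩ = 2 Re(a* b)/(|a|²+|b|²) with a = -3, b = (-2 + i).
a* b = (6 - 3i), so ⟨σ_x⟩ = 12/14.
⟨S_x⟩ = (ħ/2)·⟨σ_x⟩.

0.857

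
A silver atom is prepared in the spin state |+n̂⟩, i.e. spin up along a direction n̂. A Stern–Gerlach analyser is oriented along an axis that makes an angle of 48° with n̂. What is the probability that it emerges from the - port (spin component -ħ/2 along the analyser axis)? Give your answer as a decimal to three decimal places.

0.165

For spin-½, the probability of finding spin-up along an axis at angle θ to the initial spin direction is cos²(θ/2); spin-down is sin²(θ/2).
θ = 48°, so P = sin²(24°) ≈ 0.165.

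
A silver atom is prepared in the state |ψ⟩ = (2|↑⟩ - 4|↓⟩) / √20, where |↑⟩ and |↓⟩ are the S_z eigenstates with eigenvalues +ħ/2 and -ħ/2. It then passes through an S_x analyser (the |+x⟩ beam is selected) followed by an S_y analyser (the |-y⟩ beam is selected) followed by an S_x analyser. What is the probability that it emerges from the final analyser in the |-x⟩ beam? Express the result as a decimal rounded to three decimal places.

First analyser (S_x): P(|+x⟩) = |⟨+x|ψ⟩|² = 4/40.
After stage 1 the state is |+x⟩; P(|-y⟩) = |⟨-y|+x⟩|² = 1/2.
After stage 2 the state is |-y⟩; P(|-x⟩) = |⟨-x|-y⟩|² = 1/2.
Joint probability = 4/40 × 1/2 × 1/2 = 0.025.

0.025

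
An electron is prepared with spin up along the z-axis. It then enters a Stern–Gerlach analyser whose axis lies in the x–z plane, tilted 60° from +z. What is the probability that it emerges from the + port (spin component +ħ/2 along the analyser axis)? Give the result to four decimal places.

0.7500

For spin-½, the probability of finding spin-up along an axis at angle θ to the initial spin direction is cos²(θ/2); spin-down is sin²(θ/2).
θ = 60°, so P = cos²(30°) ≈ 0.7500.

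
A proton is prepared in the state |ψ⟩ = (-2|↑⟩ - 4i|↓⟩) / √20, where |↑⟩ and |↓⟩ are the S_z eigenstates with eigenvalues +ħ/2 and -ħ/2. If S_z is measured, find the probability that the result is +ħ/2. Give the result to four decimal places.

0.2000

The +ħ/2 outcome corresponds to |↑⟩. Its amplitude in |ψ⟩ is -2/√20.
P = |-2|² / 20 = 4/20.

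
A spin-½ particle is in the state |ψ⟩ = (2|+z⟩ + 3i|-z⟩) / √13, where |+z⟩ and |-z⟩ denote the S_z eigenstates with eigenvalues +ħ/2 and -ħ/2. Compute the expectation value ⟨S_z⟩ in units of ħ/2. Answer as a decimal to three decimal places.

⟨σ_z⟩ = |a|² - |b|² divided by |a|²+|b|², with a, b the |+z⟩, |-z⟩ amplitudes.
= (4 - 9)/13 = -5/13.
⟨S_z⟩ = (ħ/2)·⟨σ_z⟩.

-0.385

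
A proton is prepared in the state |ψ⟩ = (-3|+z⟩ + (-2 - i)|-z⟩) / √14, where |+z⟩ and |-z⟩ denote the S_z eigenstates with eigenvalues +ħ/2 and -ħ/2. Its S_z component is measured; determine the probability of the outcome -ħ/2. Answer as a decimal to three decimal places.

The -ħ/2 outcome corresponds to |-z⟩. Its amplitude in |ψ⟩ is (-2 - i)/√14.
P = |-2 - i|² / 14 = 5/14.

0.357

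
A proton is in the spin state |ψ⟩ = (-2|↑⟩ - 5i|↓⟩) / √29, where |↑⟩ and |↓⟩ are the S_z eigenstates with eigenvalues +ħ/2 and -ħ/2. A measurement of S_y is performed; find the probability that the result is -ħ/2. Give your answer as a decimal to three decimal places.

0.155

|-y⟩ = (|↑⟩ - i|↓⟩)/√2, so ⟨-y|ψ⟩ = (3) / (√2·√29).
P = |3|² / 58 = 9/58.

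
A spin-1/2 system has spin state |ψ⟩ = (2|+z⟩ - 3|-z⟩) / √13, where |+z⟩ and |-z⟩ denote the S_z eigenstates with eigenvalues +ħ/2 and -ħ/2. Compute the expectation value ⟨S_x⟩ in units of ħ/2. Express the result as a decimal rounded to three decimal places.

-0.923

⟨σ_x⟩ = 2 Re(a* b)/(|a|²+|b|²) with a = 2, b = -3.
a* b = -6, so ⟨σ_x⟩ = -12/13.
⟨S_x⟩ = (ħ/2)·⟨σ_x⟩.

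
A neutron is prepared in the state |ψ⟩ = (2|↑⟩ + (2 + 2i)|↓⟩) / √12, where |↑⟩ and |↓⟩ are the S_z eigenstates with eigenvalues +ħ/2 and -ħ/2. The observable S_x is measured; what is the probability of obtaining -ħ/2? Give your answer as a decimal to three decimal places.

0.167

|-x⟩ = (|↑⟩ - |↓⟩)/√2, so ⟨-x|ψ⟩ = (-2i) / (√2·√12).
P = |-2i|² / 24 = 4/24.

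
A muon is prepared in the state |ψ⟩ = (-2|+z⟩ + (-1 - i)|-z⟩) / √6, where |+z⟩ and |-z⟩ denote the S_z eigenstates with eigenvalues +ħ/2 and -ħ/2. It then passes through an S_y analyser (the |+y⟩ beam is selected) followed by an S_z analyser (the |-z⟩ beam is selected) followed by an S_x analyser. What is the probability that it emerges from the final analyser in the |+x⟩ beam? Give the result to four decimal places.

First analyser (S_y): P(|+y⟩) = |⟨+y|ψ⟩|² = 10/12.
After stage 1 the state is |+y⟩; P(|-z⟩) = |⟨-z|+y⟩|² = 1/2.
After stage 2 the state is |-z⟩; P(|+x⟩) = |⟨+x|-z⟩|² = 1/2.
Joint probability = 10/12 × 1/2 × 1/2 = 0.2083.

0.2083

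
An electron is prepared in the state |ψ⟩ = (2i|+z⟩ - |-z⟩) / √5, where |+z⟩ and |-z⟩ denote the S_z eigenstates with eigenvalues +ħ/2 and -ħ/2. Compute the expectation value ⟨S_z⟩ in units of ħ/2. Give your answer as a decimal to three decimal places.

0.600

⟨σ_z⟩ = |a|² - |b|² divided by |a|²+|b|², with a, b the |+z⟩, |-z⟩ amplitudes.
= (4 - 1)/5 = 3/5.
⟨S_z⟩ = (ħ/2)·⟨σ_z⟩.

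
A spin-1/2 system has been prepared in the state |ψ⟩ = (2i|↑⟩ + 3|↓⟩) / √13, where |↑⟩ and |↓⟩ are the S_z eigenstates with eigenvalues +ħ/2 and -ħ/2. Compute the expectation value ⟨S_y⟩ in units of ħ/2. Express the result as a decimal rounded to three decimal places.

⟨σ_y⟩ = 2 Im(a* b)/(|a|²+|b|²) with a = 2i, b = 3.
a* b = -6i, so ⟨σ_y⟩ = -12/13.
⟨S_y⟩ = (ħ/2)·⟨σ_y⟩.

-0.923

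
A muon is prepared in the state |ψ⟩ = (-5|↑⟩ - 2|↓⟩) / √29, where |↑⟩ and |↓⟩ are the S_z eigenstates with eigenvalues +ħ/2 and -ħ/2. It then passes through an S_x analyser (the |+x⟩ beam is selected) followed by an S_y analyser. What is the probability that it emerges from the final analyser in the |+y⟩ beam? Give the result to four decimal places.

First analyser (S_x): P(|+x⟩) = |⟨+x|ψ⟩|² = 49/58.
After stage 1 the state is |+x⟩; P(|+y⟩) = |⟨+y|+x⟩|² = 1/2.
Joint probability = 49/58 × 1/2 = 0.4224.

0.4224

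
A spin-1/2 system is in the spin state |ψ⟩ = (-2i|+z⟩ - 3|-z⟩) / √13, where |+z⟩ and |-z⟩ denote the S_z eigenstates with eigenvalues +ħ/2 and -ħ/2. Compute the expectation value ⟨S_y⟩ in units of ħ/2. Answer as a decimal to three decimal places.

⟨σ_y⟩ = 2 Im(a* b)/(|a|²+|b|²) with a = -2i, b = -3.
a* b = -6i, so ⟨σ_y⟩ = -12/13.
⟨S_y⟩ = (ħ/2)·⟨σ_y⟩.

-0.923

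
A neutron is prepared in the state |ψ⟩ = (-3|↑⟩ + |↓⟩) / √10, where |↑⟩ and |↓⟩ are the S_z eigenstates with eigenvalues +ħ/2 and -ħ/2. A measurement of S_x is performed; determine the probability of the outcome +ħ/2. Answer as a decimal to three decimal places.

|+x⟩ = (|↑⟩ + |↓⟩)/√2, so ⟨+x|ψ⟩ = (-2) / (√2·√10).
P = |-2|² / 20 = 4/20.

0.200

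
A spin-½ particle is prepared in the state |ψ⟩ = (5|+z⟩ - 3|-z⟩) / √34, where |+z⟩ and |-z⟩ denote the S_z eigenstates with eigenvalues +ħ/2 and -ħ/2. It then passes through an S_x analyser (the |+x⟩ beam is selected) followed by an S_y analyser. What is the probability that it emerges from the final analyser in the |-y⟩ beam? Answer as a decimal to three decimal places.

First analyser (S_x): P(|+x⟩) = |⟨+x|ψ⟩|² = 4/68.
After stage 1 the state is |+x⟩; P(|-y⟩) = |⟨-y|+x⟩|² = 1/2.
Joint probability = 4/68 × 1/2 = 0.029.

0.029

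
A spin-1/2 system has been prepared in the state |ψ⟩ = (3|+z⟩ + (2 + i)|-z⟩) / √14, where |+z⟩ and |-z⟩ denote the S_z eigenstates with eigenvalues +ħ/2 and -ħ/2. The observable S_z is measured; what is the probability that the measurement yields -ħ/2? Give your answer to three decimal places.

0.357

The -ħ/2 outcome corresponds to |-z⟩. Its amplitude in |ψ⟩ is (2 + i)/√14.
P = |2 + i|² / 14 = 5/14.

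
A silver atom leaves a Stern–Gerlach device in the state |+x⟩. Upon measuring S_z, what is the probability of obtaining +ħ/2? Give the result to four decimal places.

0.5000

In the S_z basis, |+x⟩ = (|↑⟩ + |↓⟩)/√2 and |+z⟩ = |↑⟩.
|⟨+z|+x⟩|² = 1/2.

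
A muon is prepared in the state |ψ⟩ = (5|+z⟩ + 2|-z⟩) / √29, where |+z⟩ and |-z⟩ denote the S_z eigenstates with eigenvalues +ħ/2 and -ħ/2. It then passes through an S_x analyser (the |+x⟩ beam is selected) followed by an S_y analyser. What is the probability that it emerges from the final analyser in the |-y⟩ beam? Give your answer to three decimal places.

First analyser (S_x): P(|+x⟩) = |⟨+x|ψ⟩|² = 49/58.
After stage 1 the state is |+x⟩; P(|-y⟩) = |⟨-y|+x⟩|² = 1/2.
Joint probability = 49/58 × 1/2 = 0.422.

0.422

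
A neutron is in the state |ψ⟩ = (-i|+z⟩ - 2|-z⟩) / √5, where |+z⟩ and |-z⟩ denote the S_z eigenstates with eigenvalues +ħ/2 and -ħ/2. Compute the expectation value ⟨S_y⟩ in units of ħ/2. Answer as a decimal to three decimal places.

-0.800

⟨σ_y⟩ = 2 Im(a* b)/(|a|²+|b|²) with a = -i, b = -2.
a* b = -2i, so ⟨σ_y⟩ = -4/5.
⟨S_y⟩ = (ħ/2)·⟨σ_y⟩.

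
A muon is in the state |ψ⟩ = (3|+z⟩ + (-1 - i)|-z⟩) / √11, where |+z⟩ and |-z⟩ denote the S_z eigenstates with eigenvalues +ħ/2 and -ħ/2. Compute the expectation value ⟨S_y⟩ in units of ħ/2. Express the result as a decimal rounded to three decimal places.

-0.545

⟨σ_y⟩ = 2 Im(a* b)/(|a|²+|b|²) with a = 3, b = (-1 - i).
a* b = (-3 - 3i), so ⟨σ_y⟩ = -6/11.
⟨S_y⟩ = (ħ/2)·⟨σ_y⟩.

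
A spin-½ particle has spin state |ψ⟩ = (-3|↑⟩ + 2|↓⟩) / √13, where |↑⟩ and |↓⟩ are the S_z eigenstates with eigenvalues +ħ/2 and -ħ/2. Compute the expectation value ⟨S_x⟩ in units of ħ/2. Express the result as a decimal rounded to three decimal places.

⟨σ_x⟩ = 2 Re(a* b)/(|a|²+|b|²) with a = -3, b = 2.
a* b = -6, so ⟨σ_x⟩ = -12/13.
⟨S_x⟩ = (ħ/2)·⟨σ_x⟩.

-0.923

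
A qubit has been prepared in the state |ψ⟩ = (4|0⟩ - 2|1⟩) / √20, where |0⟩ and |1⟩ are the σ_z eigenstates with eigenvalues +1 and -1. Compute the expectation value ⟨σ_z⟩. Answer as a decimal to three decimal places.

0.600

⟨σ_z⟩ = |a|² - |b|² divided by |a|²+|b|², with a, b the |0⟩, |1⟩ amplitudes.
= (16 - 4)/20 = 12/20.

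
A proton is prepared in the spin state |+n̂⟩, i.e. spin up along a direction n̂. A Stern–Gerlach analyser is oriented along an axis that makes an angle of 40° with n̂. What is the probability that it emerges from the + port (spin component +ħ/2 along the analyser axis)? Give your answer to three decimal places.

For spin-½, the probability of finding spin-up along an axis at angle θ to the initial spin direction is cos²(θ/2); spin-down is sin²(θ/2).
θ = 40°, so P = cos²(20°) ≈ 0.883.

0.883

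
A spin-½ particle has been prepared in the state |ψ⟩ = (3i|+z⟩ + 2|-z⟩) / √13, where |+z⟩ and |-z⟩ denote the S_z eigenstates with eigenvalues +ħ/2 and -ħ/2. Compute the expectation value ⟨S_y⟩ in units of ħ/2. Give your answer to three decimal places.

-0.923

⟨σ_y⟩ = 2 Im(a* b)/(|a|²+|b|²) with a = 3i, b = 2.
a* b = -6i, so ⟨σ_y⟩ = -12/13.
⟨S_y⟩ = (ħ/2)·⟨σ_y⟩.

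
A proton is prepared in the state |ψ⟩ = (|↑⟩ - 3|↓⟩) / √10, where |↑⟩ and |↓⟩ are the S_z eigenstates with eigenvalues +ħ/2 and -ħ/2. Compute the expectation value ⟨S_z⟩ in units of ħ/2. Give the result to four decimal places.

⟨σ_z⟩ = |a|² - |b|² divided by |a|²+|b|², with a, b the |↑⟩, |↓⟩ amplitudes.
= (1 - 9)/10 = -8/10.
⟨S_z⟩ = (ħ/2)·⟨σ_z⟩.

-0.8000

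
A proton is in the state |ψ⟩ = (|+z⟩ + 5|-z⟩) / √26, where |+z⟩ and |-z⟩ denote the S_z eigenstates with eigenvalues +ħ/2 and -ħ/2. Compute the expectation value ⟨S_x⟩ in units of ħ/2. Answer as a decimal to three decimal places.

0.385

⟨σ_x⟩ = 2 Re(a* b)/(|a|²+|b|²) with a = 1, b = 5.
a* b = 5, so ⟨σ_x⟩ = 10/26.
⟨S_x⟩ = (ħ/2)·⟨σ_x⟩.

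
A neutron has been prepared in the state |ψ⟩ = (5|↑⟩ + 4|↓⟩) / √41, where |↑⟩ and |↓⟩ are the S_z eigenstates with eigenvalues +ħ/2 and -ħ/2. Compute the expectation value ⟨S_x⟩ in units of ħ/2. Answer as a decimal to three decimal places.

0.976

⟨σ_x⟩ = 2 Re(a* b)/(|a|²+|b|²) with a = 5, b = 4.
a* b = 20, so ⟨σ_x⟩ = 40/41.
⟨S_x⟩ = (ħ/2)·⟨σ_x⟩.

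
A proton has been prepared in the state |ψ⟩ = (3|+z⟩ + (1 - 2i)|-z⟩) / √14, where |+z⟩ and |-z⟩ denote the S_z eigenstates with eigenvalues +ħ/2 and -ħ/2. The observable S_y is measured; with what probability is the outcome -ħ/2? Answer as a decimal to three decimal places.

|-y⟩ = (|+z⟩ - i|-z⟩)/√2, so ⟨-y|ψ⟩ = (5 + i) / (√2·√14).
P = |5 + i|² / 28 = 26/28.

0.929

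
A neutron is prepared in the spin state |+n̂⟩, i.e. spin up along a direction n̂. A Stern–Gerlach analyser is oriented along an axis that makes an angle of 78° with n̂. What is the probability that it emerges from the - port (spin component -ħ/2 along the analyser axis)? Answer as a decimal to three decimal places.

0.396

For spin-½, the probability of finding spin-up along an axis at angle θ to the initial spin direction is cos²(θ/2); spin-down is sin²(θ/2).
θ = 78°, so P = sin²(39°) ≈ 0.396.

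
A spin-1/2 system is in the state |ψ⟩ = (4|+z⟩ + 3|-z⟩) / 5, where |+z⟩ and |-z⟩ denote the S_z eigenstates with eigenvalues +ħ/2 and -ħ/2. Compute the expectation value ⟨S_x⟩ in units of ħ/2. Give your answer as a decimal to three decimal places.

0.960

⟨σ_x⟩ = 2 Re(a* b)/(|a|²+|b|²) with a = 4, b = 3.
a* b = 12, so ⟨σ_x⟩ = 24/25.
⟨S_x⟩ = (ħ/2)·⟨σ_x⟩.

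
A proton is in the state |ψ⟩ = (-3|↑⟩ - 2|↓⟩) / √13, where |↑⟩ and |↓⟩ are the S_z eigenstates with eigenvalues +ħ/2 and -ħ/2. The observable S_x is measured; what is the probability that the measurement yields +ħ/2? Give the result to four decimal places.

0.9615

|+x⟩ = (|↑⟩ + |↓⟩)/√2, so ⟨+x|ψ⟩ = (-5) / (√2·√13).
P = |-5|² / 26 = 25/26.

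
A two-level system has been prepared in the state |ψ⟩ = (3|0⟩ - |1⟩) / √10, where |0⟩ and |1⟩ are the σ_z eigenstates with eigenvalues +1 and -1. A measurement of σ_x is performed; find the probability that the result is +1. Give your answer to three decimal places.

|+x⟩ = (|0⟩ + |1⟩)/√2, so ⟨+x|ψ⟩ = (2) / (√2·√10).
P = |2|² / 20 = 4/20.

0.200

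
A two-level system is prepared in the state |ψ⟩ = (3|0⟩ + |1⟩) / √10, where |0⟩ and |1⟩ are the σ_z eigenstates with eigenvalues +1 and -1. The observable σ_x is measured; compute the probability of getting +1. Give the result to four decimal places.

0.8000

|+x⟩ = (|0⟩ + |1⟩)/√2, so ⟨+x|ψ⟩ = (4) / (√2·√10).
P = |4|² / 20 = 16/20.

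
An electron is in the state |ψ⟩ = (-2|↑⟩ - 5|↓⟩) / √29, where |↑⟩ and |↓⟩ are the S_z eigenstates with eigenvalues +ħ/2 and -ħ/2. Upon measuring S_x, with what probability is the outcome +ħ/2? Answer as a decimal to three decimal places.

|+x⟩ = (|↑⟩ + |↓⟩)/√2, so ⟨+x|ψ⟩ = (-7) / (√2·√29).
P = |-7|² / 58 = 49/58.

0.845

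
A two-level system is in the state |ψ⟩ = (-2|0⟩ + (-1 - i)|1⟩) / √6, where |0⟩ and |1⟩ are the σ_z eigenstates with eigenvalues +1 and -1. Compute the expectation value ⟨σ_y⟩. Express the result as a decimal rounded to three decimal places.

⟨σ_y⟩ = 2 Im(a* b)/(|a|²+|b|²) with a = -2, b = (-1 - i).
a* b = (2 + 2i), so ⟨σ_y⟩ = 4/6.

0.667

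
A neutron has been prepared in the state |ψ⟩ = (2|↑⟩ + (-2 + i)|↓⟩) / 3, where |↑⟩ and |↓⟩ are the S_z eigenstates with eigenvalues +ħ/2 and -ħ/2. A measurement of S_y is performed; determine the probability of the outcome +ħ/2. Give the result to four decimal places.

0.7222

|+y⟩ = (|↑⟩ + i|↓⟩)/√2, so ⟨+y|ψ⟩ = (3 + 2i) / (√2·3).
P = |3 + 2i|² / 18 = 13/18.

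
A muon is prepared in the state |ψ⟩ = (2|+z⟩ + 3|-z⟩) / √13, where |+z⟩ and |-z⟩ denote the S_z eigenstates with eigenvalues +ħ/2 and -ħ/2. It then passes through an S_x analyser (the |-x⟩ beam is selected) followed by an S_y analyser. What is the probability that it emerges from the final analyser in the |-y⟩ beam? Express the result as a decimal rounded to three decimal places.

0.019

First analyser (S_x): P(|-x⟩) = |⟨-x|ψ⟩|² = 1/26.
After stage 1 the state is |-x⟩; P(|-y⟩) = |⟨-y|-x⟩|² = 1/2.
Joint probability = 1/26 × 1/2 = 0.019.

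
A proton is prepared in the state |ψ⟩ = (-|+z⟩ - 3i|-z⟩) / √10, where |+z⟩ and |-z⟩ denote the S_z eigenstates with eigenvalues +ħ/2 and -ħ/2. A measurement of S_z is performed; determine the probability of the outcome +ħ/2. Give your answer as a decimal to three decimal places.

The +ħ/2 outcome corresponds to |+z⟩. Its amplitude in |ψ⟩ is -1/√10.
P = |-1|² / 10 = 1/10.

0.100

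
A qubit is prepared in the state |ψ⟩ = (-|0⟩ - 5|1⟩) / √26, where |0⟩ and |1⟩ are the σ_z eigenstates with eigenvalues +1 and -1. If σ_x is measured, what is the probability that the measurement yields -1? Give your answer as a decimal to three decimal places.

0.308

|-x⟩ = (|0⟩ - |1⟩)/√2, so ⟨-x|ψ⟩ = (4) / (√2·√26).
P = |4|² / 52 = 16/52.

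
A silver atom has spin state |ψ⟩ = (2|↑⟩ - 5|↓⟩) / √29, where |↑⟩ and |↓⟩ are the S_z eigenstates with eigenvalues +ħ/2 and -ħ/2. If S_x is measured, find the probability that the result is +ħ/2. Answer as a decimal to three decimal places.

0.155

|+x⟩ = (|↑⟩ + |↓⟩)/√2, so ⟨+x|ψ⟩ = (-3) / (√2·√29).
P = |-3|² / 58 = 9/58.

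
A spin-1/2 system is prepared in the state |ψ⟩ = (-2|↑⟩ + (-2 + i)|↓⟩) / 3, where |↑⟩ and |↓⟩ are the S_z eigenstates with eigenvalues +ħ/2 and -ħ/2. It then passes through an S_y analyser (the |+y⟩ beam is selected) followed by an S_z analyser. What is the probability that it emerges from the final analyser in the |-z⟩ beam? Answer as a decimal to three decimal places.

First analyser (S_y): P(|+y⟩) = |⟨+y|ψ⟩|² = 5/18.
After stage 1 the state is |+y⟩; P(|-z⟩) = |⟨-z|+y⟩|² = 1/2.
Joint probability = 5/18 × 1/2 = 0.139.

0.139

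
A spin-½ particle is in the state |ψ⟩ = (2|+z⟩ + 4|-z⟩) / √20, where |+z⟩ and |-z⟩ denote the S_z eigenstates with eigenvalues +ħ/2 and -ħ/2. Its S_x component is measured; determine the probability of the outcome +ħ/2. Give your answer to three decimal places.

|+x⟩ = (|+z⟩ + |-z⟩)/√2, so ⟨+x|ψ⟩ = (6) / (√2·√20).
P = |6|² / 40 = 36/40.

0.900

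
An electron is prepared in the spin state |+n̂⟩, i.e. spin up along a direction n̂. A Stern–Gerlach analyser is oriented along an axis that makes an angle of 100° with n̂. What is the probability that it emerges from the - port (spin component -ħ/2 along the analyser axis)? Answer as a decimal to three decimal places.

0.587

For spin-½, the probability of finding spin-up along an axis at angle θ to the initial spin direction is cos²(θ/2); spin-down is sin²(θ/2).
θ = 100°, so P = sin²(50°) ≈ 0.587.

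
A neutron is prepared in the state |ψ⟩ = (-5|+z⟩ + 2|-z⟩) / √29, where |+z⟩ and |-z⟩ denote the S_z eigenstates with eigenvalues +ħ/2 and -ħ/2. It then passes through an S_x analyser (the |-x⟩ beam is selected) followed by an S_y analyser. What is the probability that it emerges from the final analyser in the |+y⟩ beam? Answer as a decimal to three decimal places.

0.422

First analyser (S_x): P(|-x⟩) = |⟨-x|ψ⟩|² = 49/58.
After stage 1 the state is |-x⟩; P(|+y⟩) = |⟨+y|-x⟩|² = 1/2.
Joint probability = 49/58 × 1/2 = 0.422.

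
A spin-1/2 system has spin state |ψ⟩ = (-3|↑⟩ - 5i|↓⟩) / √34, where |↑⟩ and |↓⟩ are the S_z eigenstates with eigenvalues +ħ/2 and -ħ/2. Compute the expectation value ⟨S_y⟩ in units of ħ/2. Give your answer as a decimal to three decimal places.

⟨σ_y⟩ = 2 Im(a* b)/(|a|²+|b|²) with a = -3, b = -5i.
a* b = 15i, so ⟨σ_y⟩ = 30/34.
⟨S_y⟩ = (ħ/2)·⟨σ_y⟩.

0.882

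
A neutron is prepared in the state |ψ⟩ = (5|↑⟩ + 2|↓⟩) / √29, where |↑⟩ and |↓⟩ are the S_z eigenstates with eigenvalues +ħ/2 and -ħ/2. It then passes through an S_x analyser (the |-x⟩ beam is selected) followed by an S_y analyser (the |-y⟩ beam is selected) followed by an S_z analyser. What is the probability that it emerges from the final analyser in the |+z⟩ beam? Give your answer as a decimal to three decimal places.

First analyser (S_x): P(|-x⟩) = |⟨-x|ψ⟩|² = 9/58.
After stage 1 the state is |-x⟩; P(|-y⟩) = |⟨-y|-x⟩|² = 1/2.
After stage 2 the state is |-y⟩; P(|+z⟩) = |⟨+z|-y⟩|² = 1/2.
Joint probability = 9/58 × 1/2 × 1/2 = 0.039.

0.039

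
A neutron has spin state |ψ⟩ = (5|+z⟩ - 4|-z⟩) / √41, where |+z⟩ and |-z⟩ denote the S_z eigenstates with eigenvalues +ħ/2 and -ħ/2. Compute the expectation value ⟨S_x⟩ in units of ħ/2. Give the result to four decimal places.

⟨σ_x⟩ = 2 Re(a* b)/(|a|²+|b|²) with a = 5, b = -4.
a* b = -20, so ⟨σ_x⟩ = -40/41.
⟨S_x⟩ = (ħ/2)·⟨σ_x⟩.

-0.9756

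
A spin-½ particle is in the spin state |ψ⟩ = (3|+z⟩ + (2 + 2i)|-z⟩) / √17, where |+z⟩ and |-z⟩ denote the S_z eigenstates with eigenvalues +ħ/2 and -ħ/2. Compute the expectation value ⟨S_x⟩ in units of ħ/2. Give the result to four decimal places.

⟨σ_x⟩ = 2 Re(a* b)/(|a|²+|b|²) with a = 3, b = (2 + 2i).
a* b = (6 + 6i), so ⟨σ_x⟩ = 12/17.
⟨S_x⟩ = (ħ/2)·⟨σ_x⟩.

0.7059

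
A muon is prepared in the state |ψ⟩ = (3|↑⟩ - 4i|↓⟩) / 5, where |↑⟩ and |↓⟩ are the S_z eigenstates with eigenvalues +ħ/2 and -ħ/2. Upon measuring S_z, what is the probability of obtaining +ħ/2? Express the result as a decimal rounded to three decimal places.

The +ħ/2 outcome corresponds to |↑⟩. Its amplitude in |ψ⟩ is 3/5.
P = |3|² / 25 = 9/25.

0.360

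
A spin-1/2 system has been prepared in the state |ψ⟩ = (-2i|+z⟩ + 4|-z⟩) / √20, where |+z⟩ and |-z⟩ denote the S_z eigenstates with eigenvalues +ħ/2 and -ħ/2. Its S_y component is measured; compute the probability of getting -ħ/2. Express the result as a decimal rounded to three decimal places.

0.100

|-y⟩ = (|+z⟩ - i|-z⟩)/√2, so ⟨-y|ψ⟩ = (2i) / (√2·√20).
P = |2i|² / 40 = 4/40.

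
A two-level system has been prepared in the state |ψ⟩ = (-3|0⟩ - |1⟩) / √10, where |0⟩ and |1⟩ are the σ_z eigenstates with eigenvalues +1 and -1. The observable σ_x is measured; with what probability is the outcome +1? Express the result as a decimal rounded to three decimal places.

0.800

|+x⟩ = (|0⟩ + |1⟩)/√2, so ⟨+x|ψ⟩ = (-4) / (√2·√10).
P = |-4|² / 20 = 16/20.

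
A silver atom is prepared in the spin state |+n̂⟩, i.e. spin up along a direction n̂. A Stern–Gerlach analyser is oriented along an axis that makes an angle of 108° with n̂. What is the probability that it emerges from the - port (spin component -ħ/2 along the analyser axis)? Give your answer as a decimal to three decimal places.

0.655

For spin-½, the probability of finding spin-up along an axis at angle θ to the initial spin direction is cos²(θ/2); spin-down is sin²(θ/2).
θ = 108°, so P = sin²(54°) ≈ 0.655.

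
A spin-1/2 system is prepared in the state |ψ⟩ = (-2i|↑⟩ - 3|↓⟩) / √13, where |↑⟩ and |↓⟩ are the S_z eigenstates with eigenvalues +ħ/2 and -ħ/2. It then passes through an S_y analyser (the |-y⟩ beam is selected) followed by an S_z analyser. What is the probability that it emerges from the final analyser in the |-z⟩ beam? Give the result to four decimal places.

First analyser (S_y): P(|-y⟩) = |⟨-y|ψ⟩|² = 25/26.
After stage 1 the state is |-y⟩; P(|-z⟩) = |⟨-z|-y⟩|² = 1/2.
Joint probability = 25/26 × 1/2 = 0.4808.

0.4808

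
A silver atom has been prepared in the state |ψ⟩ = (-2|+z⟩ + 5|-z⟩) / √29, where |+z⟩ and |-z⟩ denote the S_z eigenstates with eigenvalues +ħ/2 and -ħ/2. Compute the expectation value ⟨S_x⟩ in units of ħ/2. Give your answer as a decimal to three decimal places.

-0.690

⟨σ_x⟩ = 2 Re(a* b)/(|a|²+|b|²) with a = -2, b = 5.
a* b = -10, so ⟨σ_x⟩ = -20/29.
⟨S_x⟩ = (ħ/2)·⟨σ_x⟩.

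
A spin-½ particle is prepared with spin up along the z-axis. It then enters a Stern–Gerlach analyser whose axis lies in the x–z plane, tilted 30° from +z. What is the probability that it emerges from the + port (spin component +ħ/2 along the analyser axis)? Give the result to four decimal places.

0.9330

For spin-½, the probability of finding spin-up along an axis at angle θ to the initial spin direction is cos²(θ/2); spin-down is sin²(θ/2).
θ = 30°, so P = cos²(15°) ≈ 0.9330.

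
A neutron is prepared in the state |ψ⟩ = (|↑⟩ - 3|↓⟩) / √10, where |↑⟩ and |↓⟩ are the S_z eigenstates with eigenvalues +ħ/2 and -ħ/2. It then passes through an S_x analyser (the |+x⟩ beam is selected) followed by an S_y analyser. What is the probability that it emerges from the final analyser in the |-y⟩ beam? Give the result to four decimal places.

0.1000

First analyser (S_x): P(|+x⟩) = |⟨+x|ψ⟩|² = 4/20.
After stage 1 the state is |+x⟩; P(|-y⟩) = |⟨-y|+x⟩|² = 1/2.
Joint probability = 4/20 × 1/2 = 0.1000.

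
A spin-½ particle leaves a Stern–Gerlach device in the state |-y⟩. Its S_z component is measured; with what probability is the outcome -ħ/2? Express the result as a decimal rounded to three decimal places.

0.500

In the S_z basis, |-y⟩ = (|↑⟩ - i|↓⟩)/√2 and |-z⟩ = |↓⟩.
|⟨-z|-y⟩|² = 1/2.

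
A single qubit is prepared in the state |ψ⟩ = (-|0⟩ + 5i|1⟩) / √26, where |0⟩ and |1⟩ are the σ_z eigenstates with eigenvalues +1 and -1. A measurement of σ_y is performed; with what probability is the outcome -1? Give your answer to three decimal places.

|-y⟩ = (|0⟩ - i|1⟩)/√2, so ⟨-y|ψ⟩ = (-6) / (√2·√26).
P = |-6|² / 52 = 36/52.

0.692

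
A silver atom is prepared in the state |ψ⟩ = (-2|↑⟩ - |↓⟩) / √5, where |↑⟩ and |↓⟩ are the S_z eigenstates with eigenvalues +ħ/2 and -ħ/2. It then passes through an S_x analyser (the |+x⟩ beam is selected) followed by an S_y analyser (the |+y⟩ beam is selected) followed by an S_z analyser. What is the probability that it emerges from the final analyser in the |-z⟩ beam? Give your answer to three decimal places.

First analyser (S_x): P(|+x⟩) = |⟨+x|ψ⟩|² = 9/10.
After stage 1 the state is |+x⟩; P(|+y⟩) = |⟨+y|+x⟩|² = 1/2.
After stage 2 the state is |+y⟩; P(|-z⟩) = |⟨-z|+y⟩|² = 1/2.
Joint probability = 9/10 × 1/2 × 1/2 = 0.225.

0.225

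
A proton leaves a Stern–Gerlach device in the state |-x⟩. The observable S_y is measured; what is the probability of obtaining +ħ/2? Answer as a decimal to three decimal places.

0.500

In the S_z basis, |-x⟩ = (|↑⟩ - |↓⟩)/√2 and |+y⟩ = (|↑⟩ + i|↓⟩)/√2.
|⟨+y|-x⟩|² = 1/2.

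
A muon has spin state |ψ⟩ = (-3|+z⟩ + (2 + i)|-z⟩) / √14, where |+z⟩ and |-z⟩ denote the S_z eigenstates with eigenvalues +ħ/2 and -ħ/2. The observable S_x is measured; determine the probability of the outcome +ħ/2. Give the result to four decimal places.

0.0714

|+x⟩ = (|+z⟩ + |-z⟩)/√2, so ⟨+x|ψ⟩ = (-1 + i) / (√2·√14).
P = |-1 + i|² / 28 = 2/28.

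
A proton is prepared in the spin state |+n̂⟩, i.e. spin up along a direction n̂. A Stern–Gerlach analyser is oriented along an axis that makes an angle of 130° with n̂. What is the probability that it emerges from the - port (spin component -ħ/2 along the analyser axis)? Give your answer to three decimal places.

For spin-½, the probability of finding spin-up along an axis at angle θ to the initial spin direction is cos²(θ/2); spin-down is sin²(θ/2).
θ = 130°, so P = sin²(65°) ≈ 0.821.

0.821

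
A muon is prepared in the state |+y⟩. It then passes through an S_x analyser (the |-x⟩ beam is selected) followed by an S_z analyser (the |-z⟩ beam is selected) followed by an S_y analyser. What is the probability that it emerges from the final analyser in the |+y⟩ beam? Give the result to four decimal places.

First analyser (S_x): from |+y⟩, P(|-x⟩) = 1/2.
After stage 1 the state is |-x⟩; P(|-z⟩) = |⟨-z|-x⟩|² = 1/2.
After stage 2 the state is |-z⟩; P(|+y⟩) = |⟨+y|-z⟩|² = 1/2.
Joint probability = 1/2 × 1/2 × 1/2 = 0.1250.

0.1250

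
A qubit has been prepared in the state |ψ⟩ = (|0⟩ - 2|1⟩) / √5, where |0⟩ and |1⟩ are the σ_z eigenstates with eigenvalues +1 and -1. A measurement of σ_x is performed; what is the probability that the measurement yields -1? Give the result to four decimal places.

0.9000

|-x⟩ = (|0⟩ - |1⟩)/√2, so ⟨-x|ψ⟩ = (3) / (√2·√5).
P = |3|² / 10 = 9/10.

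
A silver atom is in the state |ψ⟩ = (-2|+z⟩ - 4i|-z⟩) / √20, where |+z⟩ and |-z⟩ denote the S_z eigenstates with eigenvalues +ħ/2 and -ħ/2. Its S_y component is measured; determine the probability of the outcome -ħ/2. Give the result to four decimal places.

0.1000

|-y⟩ = (|+z⟩ - i|-z⟩)/√2, so ⟨-y|ψ⟩ = (2) / (√2·√20).
P = |2|² / 40 = 4/40.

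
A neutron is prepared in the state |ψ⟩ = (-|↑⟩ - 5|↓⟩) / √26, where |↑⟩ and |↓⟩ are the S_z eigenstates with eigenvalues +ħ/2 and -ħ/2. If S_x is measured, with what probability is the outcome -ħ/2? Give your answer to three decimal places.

|-x⟩ = (|↑⟩ - |↓⟩)/√2, so ⟨-x|ψ⟩ = (4) / (√2·√26).
P = |4|² / 52 = 16/52.

0.308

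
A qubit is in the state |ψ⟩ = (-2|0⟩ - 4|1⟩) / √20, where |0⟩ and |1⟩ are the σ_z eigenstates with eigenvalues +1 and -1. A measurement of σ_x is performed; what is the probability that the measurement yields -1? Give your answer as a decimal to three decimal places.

0.100

|-x⟩ = (|0⟩ - |1⟩)/√2, so ⟨-x|ψ⟩ = (2) / (√2·√20).
P = |2|² / 40 = 4/40.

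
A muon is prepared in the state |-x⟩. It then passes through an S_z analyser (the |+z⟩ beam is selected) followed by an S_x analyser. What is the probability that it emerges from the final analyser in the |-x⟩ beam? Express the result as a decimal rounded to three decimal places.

0.250

First analyser (S_z): from |-x⟩, P(|+z⟩) = 1/2.
After stage 1 the state is |+z⟩; P(|-x⟩) = |⟨-x|+z⟩|² = 1/2.
Joint probability = 1/2 × 1/2 = 0.250.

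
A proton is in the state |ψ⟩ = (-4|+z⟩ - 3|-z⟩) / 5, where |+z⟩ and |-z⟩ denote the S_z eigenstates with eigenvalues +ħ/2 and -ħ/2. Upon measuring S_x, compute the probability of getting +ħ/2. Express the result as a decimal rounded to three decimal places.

0.980

|+x⟩ = (|+z⟩ + |-z⟩)/√2, so ⟨+x|ψ⟩ = (-7) / (√2·5).
P = |-7|² / 50 = 49/50.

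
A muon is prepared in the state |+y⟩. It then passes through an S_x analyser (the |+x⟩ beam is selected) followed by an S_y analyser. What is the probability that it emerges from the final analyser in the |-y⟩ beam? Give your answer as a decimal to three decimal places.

First analyser (S_x): from |+y⟩, P(|+x⟩) = 1/2.
After stage 1 the state is |+x⟩; P(|-y⟩) = |⟨-y|+x⟩|² = 1/2.
Joint probability = 1/2 × 1/2 = 0.250.

0.250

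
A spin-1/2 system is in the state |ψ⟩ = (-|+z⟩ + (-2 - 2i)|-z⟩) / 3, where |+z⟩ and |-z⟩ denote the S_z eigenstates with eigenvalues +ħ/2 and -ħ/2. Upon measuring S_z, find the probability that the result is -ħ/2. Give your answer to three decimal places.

The -ħ/2 outcome corresponds to |-z⟩. Its amplitude in |ψ⟩ is (-2 - 2i)/3.
P = |-2 - 2i|² / 9 = 8/9.

0.889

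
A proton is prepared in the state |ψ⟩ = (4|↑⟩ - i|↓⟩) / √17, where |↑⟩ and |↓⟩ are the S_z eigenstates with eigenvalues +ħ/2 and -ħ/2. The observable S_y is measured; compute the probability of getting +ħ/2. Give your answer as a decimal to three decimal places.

|+y⟩ = (|↑⟩ + i|↓⟩)/√2, so ⟨+y|ψ⟩ = (3) / (√2·√17).
P = |3|² / 34 = 9/34.

0.265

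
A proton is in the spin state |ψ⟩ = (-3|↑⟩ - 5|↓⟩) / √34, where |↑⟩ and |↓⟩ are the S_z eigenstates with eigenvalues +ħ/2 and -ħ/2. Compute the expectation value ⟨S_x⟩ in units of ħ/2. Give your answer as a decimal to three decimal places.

⟨σ_x⟩ = 2 Re(a* b)/(|a|²+|b|²) with a = -3, b = -5.
a* b = 15, so ⟨σ_x⟩ = 30/34.
⟨S_x⟩ = (ħ/2)·⟨σ_x⟩.

0.882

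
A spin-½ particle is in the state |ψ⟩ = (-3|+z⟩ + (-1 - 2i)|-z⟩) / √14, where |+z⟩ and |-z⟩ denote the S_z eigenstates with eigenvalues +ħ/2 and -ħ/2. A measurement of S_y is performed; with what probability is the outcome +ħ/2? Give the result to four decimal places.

0.9286

|+y⟩ = (|+z⟩ + i|-z⟩)/√2, so ⟨+y|ψ⟩ = (-5 + i) / (√2·√14).
P = |-5 + i|² / 28 = 26/28.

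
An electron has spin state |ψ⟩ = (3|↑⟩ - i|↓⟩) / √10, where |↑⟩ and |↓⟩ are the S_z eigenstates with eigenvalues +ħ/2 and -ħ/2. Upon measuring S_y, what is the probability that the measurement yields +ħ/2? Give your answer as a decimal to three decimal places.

|+y⟩ = (|↑⟩ + i|↓⟩)/√2, so ⟨+y|ψ⟩ = (2) / (√2·√10).
P = |2|² / 20 = 4/20.

0.200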